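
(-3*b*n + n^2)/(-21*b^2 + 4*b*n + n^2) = n/(7*b + n)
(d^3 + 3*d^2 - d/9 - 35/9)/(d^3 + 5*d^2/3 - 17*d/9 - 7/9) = (3*d + 5)/(3*d + 1)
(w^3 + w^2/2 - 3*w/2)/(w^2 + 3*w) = (2*w^2 + w - 3)/(2*(w + 3))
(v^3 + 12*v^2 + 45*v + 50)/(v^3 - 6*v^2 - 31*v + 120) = (v^2 + 7*v + 10)/(v^2 - 11*v + 24)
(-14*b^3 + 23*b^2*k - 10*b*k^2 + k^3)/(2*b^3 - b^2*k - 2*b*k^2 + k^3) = (-7*b + k)/(b + k)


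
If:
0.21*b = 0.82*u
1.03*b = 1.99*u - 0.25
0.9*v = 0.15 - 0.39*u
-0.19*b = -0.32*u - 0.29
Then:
No Solution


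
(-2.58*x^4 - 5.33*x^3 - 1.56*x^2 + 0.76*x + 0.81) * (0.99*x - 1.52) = -2.5542*x^5 - 1.3551*x^4 + 6.5572*x^3 + 3.1236*x^2 - 0.3533*x - 1.2312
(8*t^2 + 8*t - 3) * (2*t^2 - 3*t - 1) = 16*t^4 - 8*t^3 - 38*t^2 + t + 3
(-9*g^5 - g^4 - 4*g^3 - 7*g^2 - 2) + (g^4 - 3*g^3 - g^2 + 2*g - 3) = -9*g^5 - 7*g^3 - 8*g^2 + 2*g - 5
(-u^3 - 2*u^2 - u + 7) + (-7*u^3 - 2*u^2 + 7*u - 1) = -8*u^3 - 4*u^2 + 6*u + 6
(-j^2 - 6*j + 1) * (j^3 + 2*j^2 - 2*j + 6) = -j^5 - 8*j^4 - 9*j^3 + 8*j^2 - 38*j + 6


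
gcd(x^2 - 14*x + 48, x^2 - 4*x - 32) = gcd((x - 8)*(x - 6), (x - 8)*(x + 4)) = x - 8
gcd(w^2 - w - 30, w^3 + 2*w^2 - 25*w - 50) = w + 5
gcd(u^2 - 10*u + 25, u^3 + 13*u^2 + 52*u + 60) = 1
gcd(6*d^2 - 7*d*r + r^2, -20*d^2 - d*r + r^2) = 1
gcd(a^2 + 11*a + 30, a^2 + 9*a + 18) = a + 6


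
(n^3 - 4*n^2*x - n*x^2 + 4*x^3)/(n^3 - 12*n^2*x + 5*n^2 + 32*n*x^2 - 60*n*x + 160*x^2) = (-n^2 + x^2)/(-n^2 + 8*n*x - 5*n + 40*x)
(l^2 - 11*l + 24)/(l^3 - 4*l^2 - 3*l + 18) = (l - 8)/(l^2 - l - 6)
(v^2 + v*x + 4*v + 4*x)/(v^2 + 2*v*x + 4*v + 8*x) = (v + x)/(v + 2*x)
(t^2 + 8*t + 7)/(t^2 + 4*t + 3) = (t + 7)/(t + 3)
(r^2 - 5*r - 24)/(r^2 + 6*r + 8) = (r^2 - 5*r - 24)/(r^2 + 6*r + 8)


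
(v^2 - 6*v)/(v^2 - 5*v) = (v - 6)/(v - 5)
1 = 1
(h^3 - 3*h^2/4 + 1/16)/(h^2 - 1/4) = (8*h^2 - 2*h - 1)/(4*(2*h + 1))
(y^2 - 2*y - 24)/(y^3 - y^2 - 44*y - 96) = (y - 6)/(y^2 - 5*y - 24)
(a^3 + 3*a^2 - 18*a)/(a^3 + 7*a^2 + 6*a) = (a - 3)/(a + 1)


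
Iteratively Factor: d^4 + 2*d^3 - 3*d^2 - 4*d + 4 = (d - 1)*(d^3 + 3*d^2 - 4) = (d - 1)*(d + 2)*(d^2 + d - 2) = (d - 1)^2*(d + 2)*(d + 2)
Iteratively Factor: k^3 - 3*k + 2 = (k - 1)*(k^2 + k - 2) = (k - 1)^2*(k + 2)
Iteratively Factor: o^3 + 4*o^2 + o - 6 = (o + 3)*(o^2 + o - 2) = (o - 1)*(o + 3)*(o + 2)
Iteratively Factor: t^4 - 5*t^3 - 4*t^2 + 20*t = (t)*(t^3 - 5*t^2 - 4*t + 20) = t*(t + 2)*(t^2 - 7*t + 10) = t*(t - 5)*(t + 2)*(t - 2)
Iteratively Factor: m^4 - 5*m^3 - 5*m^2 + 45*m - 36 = (m - 4)*(m^3 - m^2 - 9*m + 9) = (m - 4)*(m + 3)*(m^2 - 4*m + 3) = (m - 4)*(m - 3)*(m + 3)*(m - 1)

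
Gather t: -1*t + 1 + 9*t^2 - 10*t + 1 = 9*t^2 - 11*t + 2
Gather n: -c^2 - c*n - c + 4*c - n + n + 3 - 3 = -c^2 - c*n + 3*c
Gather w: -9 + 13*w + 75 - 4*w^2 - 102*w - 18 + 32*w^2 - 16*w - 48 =28*w^2 - 105*w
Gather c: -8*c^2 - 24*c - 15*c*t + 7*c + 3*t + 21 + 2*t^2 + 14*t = -8*c^2 + c*(-15*t - 17) + 2*t^2 + 17*t + 21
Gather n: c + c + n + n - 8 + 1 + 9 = 2*c + 2*n + 2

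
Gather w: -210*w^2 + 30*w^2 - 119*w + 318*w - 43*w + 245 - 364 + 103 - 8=-180*w^2 + 156*w - 24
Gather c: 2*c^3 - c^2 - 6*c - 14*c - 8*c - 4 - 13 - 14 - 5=2*c^3 - c^2 - 28*c - 36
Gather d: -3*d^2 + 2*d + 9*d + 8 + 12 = -3*d^2 + 11*d + 20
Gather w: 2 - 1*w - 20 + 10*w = 9*w - 18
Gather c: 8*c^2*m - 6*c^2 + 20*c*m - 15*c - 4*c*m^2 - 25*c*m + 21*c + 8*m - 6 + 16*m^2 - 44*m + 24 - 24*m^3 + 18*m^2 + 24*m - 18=c^2*(8*m - 6) + c*(-4*m^2 - 5*m + 6) - 24*m^3 + 34*m^2 - 12*m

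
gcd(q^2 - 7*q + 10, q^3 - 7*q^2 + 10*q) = q^2 - 7*q + 10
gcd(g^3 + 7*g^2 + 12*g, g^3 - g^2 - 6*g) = g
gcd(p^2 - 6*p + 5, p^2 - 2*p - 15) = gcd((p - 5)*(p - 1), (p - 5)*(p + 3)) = p - 5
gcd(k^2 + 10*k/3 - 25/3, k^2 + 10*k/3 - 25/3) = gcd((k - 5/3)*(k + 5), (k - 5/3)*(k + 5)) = k^2 + 10*k/3 - 25/3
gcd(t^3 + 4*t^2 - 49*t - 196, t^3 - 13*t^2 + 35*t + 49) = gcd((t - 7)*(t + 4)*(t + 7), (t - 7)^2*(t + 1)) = t - 7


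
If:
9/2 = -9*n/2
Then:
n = -1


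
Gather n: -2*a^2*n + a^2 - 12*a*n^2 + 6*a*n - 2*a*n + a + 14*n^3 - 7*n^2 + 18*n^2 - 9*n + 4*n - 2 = a^2 + a + 14*n^3 + n^2*(11 - 12*a) + n*(-2*a^2 + 4*a - 5) - 2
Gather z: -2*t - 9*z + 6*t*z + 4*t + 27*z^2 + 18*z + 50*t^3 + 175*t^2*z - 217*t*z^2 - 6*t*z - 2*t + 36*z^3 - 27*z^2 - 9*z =50*t^3 + 175*t^2*z - 217*t*z^2 + 36*z^3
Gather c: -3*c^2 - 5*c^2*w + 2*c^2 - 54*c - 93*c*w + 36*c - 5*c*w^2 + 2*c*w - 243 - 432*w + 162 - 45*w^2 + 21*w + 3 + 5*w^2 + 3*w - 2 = c^2*(-5*w - 1) + c*(-5*w^2 - 91*w - 18) - 40*w^2 - 408*w - 80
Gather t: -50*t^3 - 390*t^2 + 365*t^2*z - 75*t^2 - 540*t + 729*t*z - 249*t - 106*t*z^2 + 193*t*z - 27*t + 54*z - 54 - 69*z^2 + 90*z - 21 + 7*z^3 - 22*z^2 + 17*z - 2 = -50*t^3 + t^2*(365*z - 465) + t*(-106*z^2 + 922*z - 816) + 7*z^3 - 91*z^2 + 161*z - 77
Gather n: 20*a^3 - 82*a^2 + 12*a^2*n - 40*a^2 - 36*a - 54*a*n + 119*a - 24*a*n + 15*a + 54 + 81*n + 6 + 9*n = 20*a^3 - 122*a^2 + 98*a + n*(12*a^2 - 78*a + 90) + 60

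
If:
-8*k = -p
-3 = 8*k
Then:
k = -3/8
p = -3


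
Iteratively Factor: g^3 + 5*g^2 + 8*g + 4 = (g + 2)*(g^2 + 3*g + 2) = (g + 1)*(g + 2)*(g + 2)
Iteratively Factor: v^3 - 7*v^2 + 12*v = (v)*(v^2 - 7*v + 12) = v*(v - 4)*(v - 3)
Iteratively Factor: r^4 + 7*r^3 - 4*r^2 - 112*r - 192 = (r + 4)*(r^3 + 3*r^2 - 16*r - 48) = (r - 4)*(r + 4)*(r^2 + 7*r + 12) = (r - 4)*(r + 3)*(r + 4)*(r + 4)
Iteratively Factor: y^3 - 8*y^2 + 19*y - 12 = (y - 4)*(y^2 - 4*y + 3) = (y - 4)*(y - 1)*(y - 3)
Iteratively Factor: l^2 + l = (l)*(l + 1)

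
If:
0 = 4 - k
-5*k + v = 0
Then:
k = 4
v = 20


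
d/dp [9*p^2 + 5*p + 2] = 18*p + 5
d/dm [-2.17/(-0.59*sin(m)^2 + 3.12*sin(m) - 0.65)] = (6.7704 - 2.5606*sin(m))*cos(m)/(0.59*sin(m)^2 - 3.12*sin(m) + 0.65)^2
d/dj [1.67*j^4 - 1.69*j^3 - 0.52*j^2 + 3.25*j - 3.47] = 6.68*j^3 - 5.07*j^2 - 1.04*j + 3.25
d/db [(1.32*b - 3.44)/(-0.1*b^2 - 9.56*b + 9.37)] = (0.132*b^2 - 0.688000000000001*b - 20.518)/(0.01*b^4 + 1.912*b^3 + 89.5196*b^2 - 179.1544*b + 87.7969)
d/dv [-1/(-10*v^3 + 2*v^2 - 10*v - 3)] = 2*(-15*v^2 + 2*v - 5)/(10*v^3 - 2*v^2 + 10*v + 3)^2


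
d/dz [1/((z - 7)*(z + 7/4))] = 4*(21 - 8*z)/(16*z^4 - 168*z^3 + 49*z^2 + 2058*z + 2401)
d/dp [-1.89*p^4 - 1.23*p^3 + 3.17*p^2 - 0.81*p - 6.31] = -7.56*p^3 - 3.69*p^2 + 6.34*p - 0.81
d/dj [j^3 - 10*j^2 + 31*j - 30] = 3*j^2 - 20*j + 31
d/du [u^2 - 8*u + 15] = 2*u - 8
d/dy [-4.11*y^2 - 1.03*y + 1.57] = -8.22*y - 1.03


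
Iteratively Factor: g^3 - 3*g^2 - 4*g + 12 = (g - 3)*(g^2 - 4) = (g - 3)*(g - 2)*(g + 2)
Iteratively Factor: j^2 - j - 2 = (j - 2)*(j + 1)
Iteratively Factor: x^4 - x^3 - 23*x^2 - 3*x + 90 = (x - 5)*(x^3 + 4*x^2 - 3*x - 18) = (x - 5)*(x - 2)*(x^2 + 6*x + 9) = (x - 5)*(x - 2)*(x + 3)*(x + 3)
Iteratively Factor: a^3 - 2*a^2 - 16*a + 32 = (a - 4)*(a^2 + 2*a - 8) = (a - 4)*(a + 4)*(a - 2)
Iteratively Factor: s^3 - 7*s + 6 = (s - 1)*(s^2 + s - 6) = (s - 1)*(s + 3)*(s - 2)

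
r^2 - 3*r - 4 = (r - 4)*(r + 1)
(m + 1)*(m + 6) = m^2 + 7*m + 6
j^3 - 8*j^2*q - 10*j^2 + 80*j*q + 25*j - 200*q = (j - 5)^2*(j - 8*q)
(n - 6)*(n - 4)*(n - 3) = n^3 - 13*n^2 + 54*n - 72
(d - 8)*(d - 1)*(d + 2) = d^3 - 7*d^2 - 10*d + 16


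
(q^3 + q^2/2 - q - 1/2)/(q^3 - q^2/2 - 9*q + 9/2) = (2*q^3 + q^2 - 2*q - 1)/(2*q^3 - q^2 - 18*q + 9)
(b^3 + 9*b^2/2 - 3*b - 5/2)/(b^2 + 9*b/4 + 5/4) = 2*(2*b^3 + 9*b^2 - 6*b - 5)/(4*b^2 + 9*b + 5)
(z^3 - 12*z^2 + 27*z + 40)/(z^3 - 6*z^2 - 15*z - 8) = (z - 5)/(z + 1)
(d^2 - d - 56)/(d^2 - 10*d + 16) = (d + 7)/(d - 2)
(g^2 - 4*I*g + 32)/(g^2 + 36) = (g^2 - 4*I*g + 32)/(g^2 + 36)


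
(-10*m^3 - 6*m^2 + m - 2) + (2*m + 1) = -10*m^3 - 6*m^2 + 3*m - 1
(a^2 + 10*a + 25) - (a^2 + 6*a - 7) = 4*a + 32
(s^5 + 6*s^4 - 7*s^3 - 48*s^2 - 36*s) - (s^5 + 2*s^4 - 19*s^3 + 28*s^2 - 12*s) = 4*s^4 + 12*s^3 - 76*s^2 - 24*s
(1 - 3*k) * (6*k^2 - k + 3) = -18*k^3 + 9*k^2 - 10*k + 3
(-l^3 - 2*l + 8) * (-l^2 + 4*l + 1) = l^5 - 4*l^4 + l^3 - 16*l^2 + 30*l + 8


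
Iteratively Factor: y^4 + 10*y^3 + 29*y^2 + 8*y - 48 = (y + 3)*(y^3 + 7*y^2 + 8*y - 16) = (y - 1)*(y + 3)*(y^2 + 8*y + 16) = (y - 1)*(y + 3)*(y + 4)*(y + 4)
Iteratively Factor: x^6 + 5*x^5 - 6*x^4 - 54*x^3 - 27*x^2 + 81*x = (x + 3)*(x^5 + 2*x^4 - 12*x^3 - 18*x^2 + 27*x) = (x + 3)^2*(x^4 - x^3 - 9*x^2 + 9*x) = (x - 1)*(x + 3)^2*(x^3 - 9*x) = (x - 1)*(x + 3)^3*(x^2 - 3*x) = (x - 3)*(x - 1)*(x + 3)^3*(x)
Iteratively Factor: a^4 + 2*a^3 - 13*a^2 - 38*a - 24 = (a + 1)*(a^3 + a^2 - 14*a - 24) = (a + 1)*(a + 2)*(a^2 - a - 12) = (a + 1)*(a + 2)*(a + 3)*(a - 4)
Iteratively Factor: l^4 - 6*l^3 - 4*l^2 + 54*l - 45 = (l - 1)*(l^3 - 5*l^2 - 9*l + 45) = (l - 1)*(l + 3)*(l^2 - 8*l + 15) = (l - 5)*(l - 1)*(l + 3)*(l - 3)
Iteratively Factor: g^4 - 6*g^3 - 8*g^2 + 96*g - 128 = (g - 2)*(g^3 - 4*g^2 - 16*g + 64) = (g - 2)*(g + 4)*(g^2 - 8*g + 16) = (g - 4)*(g - 2)*(g + 4)*(g - 4)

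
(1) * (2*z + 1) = 2*z + 1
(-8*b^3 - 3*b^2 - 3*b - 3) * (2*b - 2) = -16*b^4 + 10*b^3 + 6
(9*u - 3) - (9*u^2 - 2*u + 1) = -9*u^2 + 11*u - 4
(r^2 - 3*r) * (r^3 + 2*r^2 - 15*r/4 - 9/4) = r^5 - r^4 - 39*r^3/4 + 9*r^2 + 27*r/4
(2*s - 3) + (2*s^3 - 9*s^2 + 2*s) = 2*s^3 - 9*s^2 + 4*s - 3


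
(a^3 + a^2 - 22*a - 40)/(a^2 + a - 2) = (a^2 - a - 20)/(a - 1)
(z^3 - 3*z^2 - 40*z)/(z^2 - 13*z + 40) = z*(z + 5)/(z - 5)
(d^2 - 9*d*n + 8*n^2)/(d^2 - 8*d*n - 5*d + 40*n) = (d - n)/(d - 5)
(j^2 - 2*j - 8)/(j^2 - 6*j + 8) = (j + 2)/(j - 2)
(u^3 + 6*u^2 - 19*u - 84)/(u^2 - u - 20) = (-u^3 - 6*u^2 + 19*u + 84)/(-u^2 + u + 20)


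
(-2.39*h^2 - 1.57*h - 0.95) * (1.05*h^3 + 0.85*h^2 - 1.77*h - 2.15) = -2.5095*h^5 - 3.68*h^4 + 1.8983*h^3 + 7.1099*h^2 + 5.057*h + 2.0425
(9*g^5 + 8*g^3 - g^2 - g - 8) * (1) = 9*g^5 + 8*g^3 - g^2 - g - 8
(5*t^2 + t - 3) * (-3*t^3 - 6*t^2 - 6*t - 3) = -15*t^5 - 33*t^4 - 27*t^3 - 3*t^2 + 15*t + 9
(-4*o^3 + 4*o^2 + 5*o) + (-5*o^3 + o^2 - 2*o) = -9*o^3 + 5*o^2 + 3*o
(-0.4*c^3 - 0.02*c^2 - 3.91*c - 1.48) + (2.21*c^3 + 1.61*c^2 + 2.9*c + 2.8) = 1.81*c^3 + 1.59*c^2 - 1.01*c + 1.32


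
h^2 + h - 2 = (h - 1)*(h + 2)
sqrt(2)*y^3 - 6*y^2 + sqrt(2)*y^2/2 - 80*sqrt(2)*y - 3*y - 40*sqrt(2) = (y - 8*sqrt(2))*(y + 5*sqrt(2))*(sqrt(2)*y + sqrt(2)/2)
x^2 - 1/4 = (x - 1/2)*(x + 1/2)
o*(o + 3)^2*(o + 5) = o^4 + 11*o^3 + 39*o^2 + 45*o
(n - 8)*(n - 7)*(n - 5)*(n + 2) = n^4 - 18*n^3 + 91*n^2 - 18*n - 560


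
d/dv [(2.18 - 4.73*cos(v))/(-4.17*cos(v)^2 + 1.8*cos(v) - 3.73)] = (19.7241*cos(v)^2 - 18.1812*cos(v) - 13.7189)*sin(v)/(17.3889*cos(v)^4 - 15.012*cos(v)^3 + 34.3482*cos(v)^2 - 13.428*cos(v) + 13.9129)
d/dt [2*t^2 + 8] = 4*t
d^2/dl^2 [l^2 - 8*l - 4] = 2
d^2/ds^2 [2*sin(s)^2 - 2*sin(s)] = 2*sin(s) + 4*cos(2*s)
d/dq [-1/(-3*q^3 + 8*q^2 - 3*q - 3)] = (-9*q^2 + 16*q - 3)/(3*q^3 - 8*q^2 + 3*q + 3)^2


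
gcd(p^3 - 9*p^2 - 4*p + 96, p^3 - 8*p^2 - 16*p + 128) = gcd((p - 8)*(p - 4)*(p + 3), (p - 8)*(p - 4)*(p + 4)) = p^2 - 12*p + 32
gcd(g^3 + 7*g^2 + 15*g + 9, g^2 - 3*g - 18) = g + 3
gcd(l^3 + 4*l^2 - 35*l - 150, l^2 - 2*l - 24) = l - 6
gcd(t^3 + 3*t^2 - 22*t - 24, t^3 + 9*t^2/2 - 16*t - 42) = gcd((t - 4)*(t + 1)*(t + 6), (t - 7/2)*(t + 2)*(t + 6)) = t + 6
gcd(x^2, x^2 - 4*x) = x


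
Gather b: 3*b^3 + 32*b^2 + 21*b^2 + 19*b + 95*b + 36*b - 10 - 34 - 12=3*b^3 + 53*b^2 + 150*b - 56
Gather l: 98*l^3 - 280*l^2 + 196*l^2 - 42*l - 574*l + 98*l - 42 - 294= 98*l^3 - 84*l^2 - 518*l - 336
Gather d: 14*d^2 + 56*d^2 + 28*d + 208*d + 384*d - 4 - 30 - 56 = 70*d^2 + 620*d - 90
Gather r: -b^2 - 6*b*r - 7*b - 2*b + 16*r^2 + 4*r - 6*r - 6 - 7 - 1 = -b^2 - 9*b + 16*r^2 + r*(-6*b - 2) - 14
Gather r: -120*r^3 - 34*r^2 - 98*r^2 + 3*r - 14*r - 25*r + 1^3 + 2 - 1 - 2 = -120*r^3 - 132*r^2 - 36*r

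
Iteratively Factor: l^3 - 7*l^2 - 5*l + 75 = (l + 3)*(l^2 - 10*l + 25) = (l - 5)*(l + 3)*(l - 5)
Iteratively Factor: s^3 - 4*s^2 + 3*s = (s - 3)*(s^2 - s) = s*(s - 3)*(s - 1)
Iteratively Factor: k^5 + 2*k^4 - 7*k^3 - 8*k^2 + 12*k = (k)*(k^4 + 2*k^3 - 7*k^2 - 8*k + 12) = k*(k + 2)*(k^3 - 7*k + 6) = k*(k + 2)*(k + 3)*(k^2 - 3*k + 2) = k*(k - 1)*(k + 2)*(k + 3)*(k - 2)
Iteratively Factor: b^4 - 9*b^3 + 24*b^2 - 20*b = (b - 2)*(b^3 - 7*b^2 + 10*b) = (b - 5)*(b - 2)*(b^2 - 2*b) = b*(b - 5)*(b - 2)*(b - 2)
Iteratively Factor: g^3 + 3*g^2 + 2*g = (g)*(g^2 + 3*g + 2) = g*(g + 1)*(g + 2)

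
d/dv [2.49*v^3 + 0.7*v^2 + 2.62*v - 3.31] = 7.47*v^2 + 1.4*v + 2.62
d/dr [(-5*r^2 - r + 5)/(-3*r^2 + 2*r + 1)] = (-13*r^2 + 20*r - 11)/(9*r^4 - 12*r^3 - 2*r^2 + 4*r + 1)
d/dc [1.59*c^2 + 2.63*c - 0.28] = 3.18*c + 2.63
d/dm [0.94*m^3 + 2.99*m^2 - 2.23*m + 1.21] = 2.82*m^2 + 5.98*m - 2.23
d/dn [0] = 0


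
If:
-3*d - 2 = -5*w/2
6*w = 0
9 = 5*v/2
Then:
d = -2/3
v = 18/5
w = 0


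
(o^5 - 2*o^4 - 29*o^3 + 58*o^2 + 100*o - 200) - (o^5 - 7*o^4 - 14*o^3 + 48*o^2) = 5*o^4 - 15*o^3 + 10*o^2 + 100*o - 200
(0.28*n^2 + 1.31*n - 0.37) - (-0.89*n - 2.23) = 0.28*n^2 + 2.2*n + 1.86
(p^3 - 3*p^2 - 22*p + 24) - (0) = p^3 - 3*p^2 - 22*p + 24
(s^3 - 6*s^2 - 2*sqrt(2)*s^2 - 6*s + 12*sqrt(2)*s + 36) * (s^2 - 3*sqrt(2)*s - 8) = s^5 - 5*sqrt(2)*s^4 - 6*s^4 - 2*s^3 + 30*sqrt(2)*s^3 + 12*s^2 + 34*sqrt(2)*s^2 - 204*sqrt(2)*s + 48*s - 288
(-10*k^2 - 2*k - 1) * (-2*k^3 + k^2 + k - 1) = 20*k^5 - 6*k^4 - 10*k^3 + 7*k^2 + k + 1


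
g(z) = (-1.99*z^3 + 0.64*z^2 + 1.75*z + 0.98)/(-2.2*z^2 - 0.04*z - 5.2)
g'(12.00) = 0.92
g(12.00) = 10.31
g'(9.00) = 0.94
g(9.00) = 7.52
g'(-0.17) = -0.28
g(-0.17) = -0.14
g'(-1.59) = 0.96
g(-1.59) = -0.73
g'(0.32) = -0.21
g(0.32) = -0.28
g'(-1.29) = 0.82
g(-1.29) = -0.46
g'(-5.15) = 0.99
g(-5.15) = -4.43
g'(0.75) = 0.24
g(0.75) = -0.28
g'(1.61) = 0.89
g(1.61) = 0.26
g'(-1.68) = 0.99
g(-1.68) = -0.82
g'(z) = (4.4*z + 0.04)*(-1.99*z^3 + 0.64*z^2 + 1.75*z + 0.98)/(-2.2*z^2 - 0.04*z - 5.2)^2 + (-5.97*z^2 + 1.28*z + 1.75)/(-2.2*z^2 - 0.04*z - 5.2) = (4.378*z^4 + 0.1592*z^3 + 34.8684*z^2 - 2.344*z - 9.0608)/(4.84*z^4 + 0.176*z^3 + 22.8816*z^2 + 0.416*z + 27.04)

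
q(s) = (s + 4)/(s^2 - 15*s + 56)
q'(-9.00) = 0.00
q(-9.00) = -0.02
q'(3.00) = 0.21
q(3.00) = 0.35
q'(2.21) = 0.12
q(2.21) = 0.22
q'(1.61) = 0.08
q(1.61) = 0.16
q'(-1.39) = 0.02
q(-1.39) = 0.03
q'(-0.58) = 0.03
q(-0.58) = 0.05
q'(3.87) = 0.42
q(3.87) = 0.61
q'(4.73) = 1.01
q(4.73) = 1.18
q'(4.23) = 0.59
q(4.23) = 0.79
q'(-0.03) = 0.04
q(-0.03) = 0.07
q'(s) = (15 - 2*s)*(s + 4)/(s^2 - 15*s + 56)^2 + 1/(s^2 - 15*s + 56)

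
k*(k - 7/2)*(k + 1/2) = k^3 - 3*k^2 - 7*k/4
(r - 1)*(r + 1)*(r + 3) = r^3 + 3*r^2 - r - 3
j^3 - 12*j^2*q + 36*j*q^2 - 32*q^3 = (j - 8*q)*(j - 2*q)^2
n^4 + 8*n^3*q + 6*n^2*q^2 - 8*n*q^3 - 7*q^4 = (n - q)*(n + q)^2*(n + 7*q)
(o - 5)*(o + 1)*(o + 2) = o^3 - 2*o^2 - 13*o - 10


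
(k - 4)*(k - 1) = k^2 - 5*k + 4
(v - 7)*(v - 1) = v^2 - 8*v + 7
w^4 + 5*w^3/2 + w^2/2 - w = w*(w - 1/2)*(w + 1)*(w + 2)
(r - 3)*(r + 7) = r^2 + 4*r - 21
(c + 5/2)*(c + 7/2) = c^2 + 6*c + 35/4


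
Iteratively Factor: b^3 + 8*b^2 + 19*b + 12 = (b + 1)*(b^2 + 7*b + 12) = (b + 1)*(b + 3)*(b + 4)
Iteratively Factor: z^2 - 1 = (z - 1)*(z + 1)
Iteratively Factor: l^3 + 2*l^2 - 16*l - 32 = (l + 4)*(l^2 - 2*l - 8) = (l + 2)*(l + 4)*(l - 4)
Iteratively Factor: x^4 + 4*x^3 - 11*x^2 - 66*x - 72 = (x + 3)*(x^3 + x^2 - 14*x - 24) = (x - 4)*(x + 3)*(x^2 + 5*x + 6) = (x - 4)*(x + 3)^2*(x + 2)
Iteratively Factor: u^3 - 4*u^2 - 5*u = (u + 1)*(u^2 - 5*u) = (u - 5)*(u + 1)*(u)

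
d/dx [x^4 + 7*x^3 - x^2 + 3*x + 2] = 4*x^3 + 21*x^2 - 2*x + 3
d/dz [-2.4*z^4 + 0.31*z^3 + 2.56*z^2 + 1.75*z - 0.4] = -9.6*z^3 + 0.93*z^2 + 5.12*z + 1.75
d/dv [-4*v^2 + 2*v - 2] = 2 - 8*v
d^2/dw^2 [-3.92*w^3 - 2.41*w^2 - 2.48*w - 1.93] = -23.52*w - 4.82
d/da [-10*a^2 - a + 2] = -20*a - 1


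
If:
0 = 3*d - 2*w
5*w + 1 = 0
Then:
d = -2/15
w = -1/5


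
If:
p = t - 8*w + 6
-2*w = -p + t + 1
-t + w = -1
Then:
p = 7/2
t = 3/2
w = 1/2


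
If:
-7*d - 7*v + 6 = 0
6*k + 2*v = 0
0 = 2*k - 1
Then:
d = 33/14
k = 1/2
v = -3/2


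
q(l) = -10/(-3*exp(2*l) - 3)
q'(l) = -60*exp(2*l)/(-3*exp(2*l) - 3)^2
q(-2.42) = 3.31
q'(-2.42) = -0.05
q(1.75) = 0.10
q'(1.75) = -0.19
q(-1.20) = 3.06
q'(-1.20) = -0.51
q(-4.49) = 3.33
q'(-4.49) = -0.00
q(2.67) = 0.02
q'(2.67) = -0.03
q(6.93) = 0.00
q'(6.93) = -0.00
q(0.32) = 1.15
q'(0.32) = -1.51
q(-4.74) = 3.33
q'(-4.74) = -0.00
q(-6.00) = 3.33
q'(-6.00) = 0.00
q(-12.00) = 3.33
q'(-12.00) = 0.00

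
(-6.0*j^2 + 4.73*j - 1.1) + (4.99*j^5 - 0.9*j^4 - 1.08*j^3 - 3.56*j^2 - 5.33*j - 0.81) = 4.99*j^5 - 0.9*j^4 - 1.08*j^3 - 9.56*j^2 - 0.6*j - 1.91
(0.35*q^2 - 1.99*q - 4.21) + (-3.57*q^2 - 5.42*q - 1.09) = -3.22*q^2 - 7.41*q - 5.3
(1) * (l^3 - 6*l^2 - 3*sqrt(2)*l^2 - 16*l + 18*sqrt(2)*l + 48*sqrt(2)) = l^3 - 6*l^2 - 3*sqrt(2)*l^2 - 16*l + 18*sqrt(2)*l + 48*sqrt(2)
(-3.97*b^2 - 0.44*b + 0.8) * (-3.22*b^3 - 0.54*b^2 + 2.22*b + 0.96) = 12.7834*b^5 + 3.5606*b^4 - 11.1518*b^3 - 5.22*b^2 + 1.3536*b + 0.768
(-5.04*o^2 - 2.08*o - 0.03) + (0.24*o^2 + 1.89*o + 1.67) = -4.8*o^2 - 0.19*o + 1.64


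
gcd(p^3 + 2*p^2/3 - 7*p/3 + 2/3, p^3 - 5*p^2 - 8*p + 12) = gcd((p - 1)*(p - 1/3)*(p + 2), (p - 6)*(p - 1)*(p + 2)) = p^2 + p - 2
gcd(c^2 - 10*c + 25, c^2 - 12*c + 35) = c - 5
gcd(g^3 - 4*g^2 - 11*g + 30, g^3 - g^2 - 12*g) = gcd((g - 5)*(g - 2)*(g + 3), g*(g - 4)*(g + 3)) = g + 3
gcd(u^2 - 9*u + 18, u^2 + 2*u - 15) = u - 3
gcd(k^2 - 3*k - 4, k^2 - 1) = k + 1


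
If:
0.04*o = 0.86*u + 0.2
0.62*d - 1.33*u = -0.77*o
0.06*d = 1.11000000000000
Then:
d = 18.50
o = -16.63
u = -1.01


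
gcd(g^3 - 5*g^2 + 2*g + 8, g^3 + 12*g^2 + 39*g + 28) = g + 1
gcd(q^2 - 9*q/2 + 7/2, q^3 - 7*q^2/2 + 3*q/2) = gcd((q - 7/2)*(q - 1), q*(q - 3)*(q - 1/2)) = 1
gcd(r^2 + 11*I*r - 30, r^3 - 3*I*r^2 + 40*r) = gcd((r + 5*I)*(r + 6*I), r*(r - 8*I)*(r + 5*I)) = r + 5*I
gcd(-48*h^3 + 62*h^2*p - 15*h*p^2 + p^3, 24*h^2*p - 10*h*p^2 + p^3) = -6*h + p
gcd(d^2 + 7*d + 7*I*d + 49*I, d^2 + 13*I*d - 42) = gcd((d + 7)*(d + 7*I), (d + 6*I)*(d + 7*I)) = d + 7*I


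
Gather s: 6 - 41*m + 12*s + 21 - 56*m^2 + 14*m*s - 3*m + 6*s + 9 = -56*m^2 - 44*m + s*(14*m + 18) + 36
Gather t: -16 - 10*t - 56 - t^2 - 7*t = -t^2 - 17*t - 72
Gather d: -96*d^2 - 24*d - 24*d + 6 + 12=-96*d^2 - 48*d + 18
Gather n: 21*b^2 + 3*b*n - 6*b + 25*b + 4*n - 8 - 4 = 21*b^2 + 19*b + n*(3*b + 4) - 12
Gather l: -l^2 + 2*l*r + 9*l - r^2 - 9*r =-l^2 + l*(2*r + 9) - r^2 - 9*r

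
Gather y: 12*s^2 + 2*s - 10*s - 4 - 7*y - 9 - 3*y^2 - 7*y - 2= 12*s^2 - 8*s - 3*y^2 - 14*y - 15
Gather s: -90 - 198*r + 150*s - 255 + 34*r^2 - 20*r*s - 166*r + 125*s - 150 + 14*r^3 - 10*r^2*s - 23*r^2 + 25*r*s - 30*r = 14*r^3 + 11*r^2 - 394*r + s*(-10*r^2 + 5*r + 275) - 495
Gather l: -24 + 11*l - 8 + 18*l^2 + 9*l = 18*l^2 + 20*l - 32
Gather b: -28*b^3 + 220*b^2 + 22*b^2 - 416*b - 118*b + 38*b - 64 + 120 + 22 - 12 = -28*b^3 + 242*b^2 - 496*b + 66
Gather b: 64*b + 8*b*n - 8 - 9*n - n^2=b*(8*n + 64) - n^2 - 9*n - 8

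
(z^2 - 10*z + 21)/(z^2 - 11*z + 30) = (z^2 - 10*z + 21)/(z^2 - 11*z + 30)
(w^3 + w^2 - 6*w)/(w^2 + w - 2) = w*(w^2 + w - 6)/(w^2 + w - 2)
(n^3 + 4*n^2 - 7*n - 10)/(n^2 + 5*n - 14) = (n^2 + 6*n + 5)/(n + 7)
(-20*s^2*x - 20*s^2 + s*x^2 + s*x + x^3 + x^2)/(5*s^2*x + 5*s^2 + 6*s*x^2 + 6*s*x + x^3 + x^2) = (-4*s + x)/(s + x)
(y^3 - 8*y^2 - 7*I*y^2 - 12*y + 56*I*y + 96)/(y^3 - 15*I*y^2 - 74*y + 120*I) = (y^2 - y*(8 + 3*I) + 24*I)/(y^2 - 11*I*y - 30)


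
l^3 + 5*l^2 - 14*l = l*(l - 2)*(l + 7)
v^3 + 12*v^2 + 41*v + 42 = (v + 2)*(v + 3)*(v + 7)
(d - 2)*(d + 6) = d^2 + 4*d - 12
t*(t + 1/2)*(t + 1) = t^3 + 3*t^2/2 + t/2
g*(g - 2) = g^2 - 2*g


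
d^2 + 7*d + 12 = (d + 3)*(d + 4)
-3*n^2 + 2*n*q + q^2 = (-n + q)*(3*n + q)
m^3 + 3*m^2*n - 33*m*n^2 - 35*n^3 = (m - 5*n)*(m + n)*(m + 7*n)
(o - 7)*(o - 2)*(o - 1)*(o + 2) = o^4 - 8*o^3 + 3*o^2 + 32*o - 28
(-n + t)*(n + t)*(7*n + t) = -7*n^3 - n^2*t + 7*n*t^2 + t^3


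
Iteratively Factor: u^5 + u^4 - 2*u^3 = (u)*(u^4 + u^3 - 2*u^2) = u^2*(u^3 + u^2 - 2*u) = u^2*(u + 2)*(u^2 - u) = u^3*(u + 2)*(u - 1)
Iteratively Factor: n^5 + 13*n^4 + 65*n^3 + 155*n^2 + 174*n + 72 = (n + 4)*(n^4 + 9*n^3 + 29*n^2 + 39*n + 18) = (n + 3)*(n + 4)*(n^3 + 6*n^2 + 11*n + 6) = (n + 1)*(n + 3)*(n + 4)*(n^2 + 5*n + 6) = (n + 1)*(n + 3)^2*(n + 4)*(n + 2)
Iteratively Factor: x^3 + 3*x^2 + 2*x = (x + 1)*(x^2 + 2*x) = x*(x + 1)*(x + 2)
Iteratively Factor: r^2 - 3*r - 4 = (r - 4)*(r + 1)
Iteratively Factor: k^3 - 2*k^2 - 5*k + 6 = (k - 1)*(k^2 - k - 6) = (k - 1)*(k + 2)*(k - 3)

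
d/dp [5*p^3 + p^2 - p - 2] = 15*p^2 + 2*p - 1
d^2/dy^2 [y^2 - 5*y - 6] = 2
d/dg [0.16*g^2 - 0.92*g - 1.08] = 0.32*g - 0.92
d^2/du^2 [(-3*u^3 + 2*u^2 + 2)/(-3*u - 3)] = 2*(3*u^3 + 9*u^2 + 9*u - 4)/(3*(u^3 + 3*u^2 + 3*u + 1))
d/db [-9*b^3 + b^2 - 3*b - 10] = -27*b^2 + 2*b - 3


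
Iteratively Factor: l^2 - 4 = (l + 2)*(l - 2)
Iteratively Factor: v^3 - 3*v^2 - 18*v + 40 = (v + 4)*(v^2 - 7*v + 10) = (v - 2)*(v + 4)*(v - 5)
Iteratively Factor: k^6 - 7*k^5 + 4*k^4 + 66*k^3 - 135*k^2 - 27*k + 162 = (k - 3)*(k^5 - 4*k^4 - 8*k^3 + 42*k^2 - 9*k - 54) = (k - 3)^2*(k^4 - k^3 - 11*k^2 + 9*k + 18) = (k - 3)^2*(k - 2)*(k^3 + k^2 - 9*k - 9) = (k - 3)^2*(k - 2)*(k + 1)*(k^2 - 9) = (k - 3)^2*(k - 2)*(k + 1)*(k + 3)*(k - 3)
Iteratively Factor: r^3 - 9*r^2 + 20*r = (r)*(r^2 - 9*r + 20) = r*(r - 4)*(r - 5)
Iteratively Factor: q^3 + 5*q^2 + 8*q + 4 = (q + 2)*(q^2 + 3*q + 2) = (q + 1)*(q + 2)*(q + 2)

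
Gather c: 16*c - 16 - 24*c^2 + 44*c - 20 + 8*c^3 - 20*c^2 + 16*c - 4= 8*c^3 - 44*c^2 + 76*c - 40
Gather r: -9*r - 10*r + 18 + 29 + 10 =57 - 19*r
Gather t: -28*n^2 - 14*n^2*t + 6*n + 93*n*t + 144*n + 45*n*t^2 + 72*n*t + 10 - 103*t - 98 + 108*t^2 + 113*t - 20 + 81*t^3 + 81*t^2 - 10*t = -28*n^2 + 150*n + 81*t^3 + t^2*(45*n + 189) + t*(-14*n^2 + 165*n) - 108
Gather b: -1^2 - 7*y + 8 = 7 - 7*y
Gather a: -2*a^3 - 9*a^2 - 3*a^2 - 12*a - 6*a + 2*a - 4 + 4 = -2*a^3 - 12*a^2 - 16*a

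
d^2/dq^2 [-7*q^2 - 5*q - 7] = -14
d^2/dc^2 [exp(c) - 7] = exp(c)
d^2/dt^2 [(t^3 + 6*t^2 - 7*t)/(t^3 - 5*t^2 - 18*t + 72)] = 2*(11*t^6 + 33*t^5 - 3*t^4 - 3181*t^3 + 5616*t^2 + 7992*t + 22032)/(t^9 - 15*t^8 + 21*t^7 + 631*t^6 - 2538*t^5 - 7236*t^4 + 48600*t^3 - 7776*t^2 - 279936*t + 373248)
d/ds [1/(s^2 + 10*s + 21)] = 2*(-s - 5)/(s^2 + 10*s + 21)^2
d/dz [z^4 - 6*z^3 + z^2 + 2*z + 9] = 4*z^3 - 18*z^2 + 2*z + 2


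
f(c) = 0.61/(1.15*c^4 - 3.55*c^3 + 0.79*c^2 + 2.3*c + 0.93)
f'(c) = 0.61*(-4.6*c^3 + 10.65*c^2 - 1.58*c - 2.3)/(1.15*c^4 - 3.55*c^3 + 0.79*c^2 + 2.3*c + 0.93)^2 = (-2.806*c^3 + 6.4965*c^2 - 0.9638*c - 1.403)/(1.15*c^4 - 3.55*c^3 + 0.79*c^2 + 2.3*c + 0.93)^2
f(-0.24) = 1.28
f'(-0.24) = -3.34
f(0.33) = 0.37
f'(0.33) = -0.40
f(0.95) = 0.35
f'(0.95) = 0.38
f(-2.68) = 0.00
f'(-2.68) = 0.01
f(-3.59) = 0.00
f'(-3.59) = 0.00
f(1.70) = -0.86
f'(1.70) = 3.83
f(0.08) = 0.55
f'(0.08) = -1.15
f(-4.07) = 0.00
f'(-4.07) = 0.00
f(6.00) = 0.00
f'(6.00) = -0.00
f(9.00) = 0.00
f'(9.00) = -0.00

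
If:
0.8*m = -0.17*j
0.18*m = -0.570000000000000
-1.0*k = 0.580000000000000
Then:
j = 14.90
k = -0.58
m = -3.17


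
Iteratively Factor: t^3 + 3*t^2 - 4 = (t - 1)*(t^2 + 4*t + 4) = (t - 1)*(t + 2)*(t + 2)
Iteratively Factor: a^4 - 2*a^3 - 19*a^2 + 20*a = (a - 1)*(a^3 - a^2 - 20*a) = (a - 5)*(a - 1)*(a^2 + 4*a) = a*(a - 5)*(a - 1)*(a + 4)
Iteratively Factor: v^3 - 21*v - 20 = (v + 1)*(v^2 - v - 20) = (v - 5)*(v + 1)*(v + 4)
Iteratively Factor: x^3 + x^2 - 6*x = (x + 3)*(x^2 - 2*x) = (x - 2)*(x + 3)*(x)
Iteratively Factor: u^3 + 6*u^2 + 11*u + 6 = (u + 1)*(u^2 + 5*u + 6) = (u + 1)*(u + 2)*(u + 3)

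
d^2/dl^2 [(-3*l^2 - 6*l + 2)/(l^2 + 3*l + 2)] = 2*(3*l^3 + 24*l^2 + 54*l + 38)/(l^6 + 9*l^5 + 33*l^4 + 63*l^3 + 66*l^2 + 36*l + 8)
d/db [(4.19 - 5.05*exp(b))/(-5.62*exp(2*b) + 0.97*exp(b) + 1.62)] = (-28.381*exp(2*b) + 47.0956*exp(b) - 12.2453)*exp(b)/(31.5844*exp(4*b) - 10.9028*exp(3*b) - 17.2679*exp(2*b) + 3.1428*exp(b) + 2.6244)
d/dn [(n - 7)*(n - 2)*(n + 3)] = 3*n^2 - 12*n - 13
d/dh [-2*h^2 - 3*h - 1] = -4*h - 3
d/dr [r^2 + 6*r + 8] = 2*r + 6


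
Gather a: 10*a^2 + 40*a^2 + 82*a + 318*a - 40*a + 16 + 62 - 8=50*a^2 + 360*a + 70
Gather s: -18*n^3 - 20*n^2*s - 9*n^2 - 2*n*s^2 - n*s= -18*n^3 - 9*n^2 - 2*n*s^2 + s*(-20*n^2 - n)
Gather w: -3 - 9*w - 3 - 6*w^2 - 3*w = -6*w^2 - 12*w - 6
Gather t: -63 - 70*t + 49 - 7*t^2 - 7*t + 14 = -7*t^2 - 77*t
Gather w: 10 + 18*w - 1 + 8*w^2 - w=8*w^2 + 17*w + 9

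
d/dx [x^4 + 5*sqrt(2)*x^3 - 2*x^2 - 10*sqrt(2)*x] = 4*x^3 + 15*sqrt(2)*x^2 - 4*x - 10*sqrt(2)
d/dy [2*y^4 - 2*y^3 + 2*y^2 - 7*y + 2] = 8*y^3 - 6*y^2 + 4*y - 7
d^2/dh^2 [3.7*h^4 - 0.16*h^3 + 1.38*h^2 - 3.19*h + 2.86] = 44.4*h^2 - 0.96*h + 2.76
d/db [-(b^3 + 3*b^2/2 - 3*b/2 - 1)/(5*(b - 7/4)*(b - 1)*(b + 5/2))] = 4*(28*b^2 + 172*b + 187)/(5*(64*b^4 + 96*b^3 - 524*b^2 - 420*b + 1225))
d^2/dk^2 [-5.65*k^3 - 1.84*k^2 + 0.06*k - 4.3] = -33.9*k - 3.68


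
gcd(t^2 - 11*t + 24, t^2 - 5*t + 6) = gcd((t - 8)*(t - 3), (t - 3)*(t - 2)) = t - 3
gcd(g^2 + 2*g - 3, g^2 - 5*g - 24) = g + 3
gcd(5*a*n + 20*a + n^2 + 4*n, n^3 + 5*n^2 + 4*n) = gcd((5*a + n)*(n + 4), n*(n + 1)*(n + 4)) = n + 4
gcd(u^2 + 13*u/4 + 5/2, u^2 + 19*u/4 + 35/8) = u + 5/4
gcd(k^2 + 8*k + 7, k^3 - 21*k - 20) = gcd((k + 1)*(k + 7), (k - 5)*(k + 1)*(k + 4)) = k + 1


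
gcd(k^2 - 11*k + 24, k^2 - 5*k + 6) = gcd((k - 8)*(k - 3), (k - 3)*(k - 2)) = k - 3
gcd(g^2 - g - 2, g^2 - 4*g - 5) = g + 1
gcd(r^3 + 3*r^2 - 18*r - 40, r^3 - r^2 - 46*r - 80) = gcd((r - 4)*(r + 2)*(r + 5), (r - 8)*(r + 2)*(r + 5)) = r^2 + 7*r + 10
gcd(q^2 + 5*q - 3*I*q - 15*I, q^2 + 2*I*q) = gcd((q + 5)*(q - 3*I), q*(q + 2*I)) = 1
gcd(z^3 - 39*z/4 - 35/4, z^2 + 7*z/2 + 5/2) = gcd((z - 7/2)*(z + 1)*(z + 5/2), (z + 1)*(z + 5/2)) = z^2 + 7*z/2 + 5/2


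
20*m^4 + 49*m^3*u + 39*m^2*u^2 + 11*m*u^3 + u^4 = (m + u)^2*(4*m + u)*(5*m + u)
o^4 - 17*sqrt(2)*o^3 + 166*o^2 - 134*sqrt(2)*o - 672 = (o - 8*sqrt(2))*(o - 7*sqrt(2))*(o - 3*sqrt(2))*(o + sqrt(2))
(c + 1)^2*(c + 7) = c^3 + 9*c^2 + 15*c + 7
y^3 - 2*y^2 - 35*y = y*(y - 7)*(y + 5)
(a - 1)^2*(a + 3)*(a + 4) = a^4 + 5*a^3 - a^2 - 17*a + 12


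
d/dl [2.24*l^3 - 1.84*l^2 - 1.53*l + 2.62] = 6.72*l^2 - 3.68*l - 1.53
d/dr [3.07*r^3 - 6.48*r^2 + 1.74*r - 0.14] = 9.21*r^2 - 12.96*r + 1.74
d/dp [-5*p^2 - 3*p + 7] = -10*p - 3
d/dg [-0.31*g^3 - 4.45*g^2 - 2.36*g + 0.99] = -0.93*g^2 - 8.9*g - 2.36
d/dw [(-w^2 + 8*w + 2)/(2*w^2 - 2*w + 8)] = (-7*w^2 - 12*w + 34)/(2*(w^4 - 2*w^3 + 9*w^2 - 8*w + 16))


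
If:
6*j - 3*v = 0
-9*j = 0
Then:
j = 0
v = 0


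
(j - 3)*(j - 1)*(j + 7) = j^3 + 3*j^2 - 25*j + 21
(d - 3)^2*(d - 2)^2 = d^4 - 10*d^3 + 37*d^2 - 60*d + 36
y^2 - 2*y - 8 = (y - 4)*(y + 2)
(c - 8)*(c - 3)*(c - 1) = c^3 - 12*c^2 + 35*c - 24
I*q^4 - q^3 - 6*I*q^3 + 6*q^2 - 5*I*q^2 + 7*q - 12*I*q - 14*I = (q - 7)*(q + 1)*(q + 2*I)*(I*q + 1)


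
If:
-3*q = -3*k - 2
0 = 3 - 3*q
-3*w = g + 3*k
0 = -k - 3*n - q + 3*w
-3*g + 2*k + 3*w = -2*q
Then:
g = 5/12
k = 1/3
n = -11/12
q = 1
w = -17/36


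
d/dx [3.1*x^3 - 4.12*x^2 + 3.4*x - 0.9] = 9.3*x^2 - 8.24*x + 3.4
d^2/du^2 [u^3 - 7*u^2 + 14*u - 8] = 6*u - 14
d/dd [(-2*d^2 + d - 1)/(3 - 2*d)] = (4*d^2 - 12*d + 1)/(4*d^2 - 12*d + 9)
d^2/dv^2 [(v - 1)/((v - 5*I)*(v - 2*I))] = (2*v^3 - 6*v^2 + v*(60 + 42*I) + 78 - 140*I)/(v^6 - 21*I*v^5 - 177*v^4 + 763*I*v^3 + 1770*v^2 - 2100*I*v - 1000)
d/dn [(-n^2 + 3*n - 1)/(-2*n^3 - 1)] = (-2*n^4 + 12*n^3 - 6*n^2 + 2*n - 3)/(4*n^6 + 4*n^3 + 1)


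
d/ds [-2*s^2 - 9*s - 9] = -4*s - 9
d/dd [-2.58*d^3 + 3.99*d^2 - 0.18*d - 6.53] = -7.74*d^2 + 7.98*d - 0.18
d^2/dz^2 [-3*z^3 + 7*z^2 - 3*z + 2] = 14 - 18*z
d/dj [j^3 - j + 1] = 3*j^2 - 1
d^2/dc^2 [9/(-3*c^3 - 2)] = 324*c*(1 - 3*c^3)/(3*c^3 + 2)^3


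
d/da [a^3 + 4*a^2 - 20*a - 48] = 3*a^2 + 8*a - 20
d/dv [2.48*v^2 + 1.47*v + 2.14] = 4.96*v + 1.47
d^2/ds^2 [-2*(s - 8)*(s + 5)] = -4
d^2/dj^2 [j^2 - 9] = 2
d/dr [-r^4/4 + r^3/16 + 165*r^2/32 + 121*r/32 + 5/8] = -r^3 + 3*r^2/16 + 165*r/16 + 121/32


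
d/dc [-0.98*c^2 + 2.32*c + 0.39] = 2.32 - 1.96*c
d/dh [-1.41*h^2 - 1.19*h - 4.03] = -2.82*h - 1.19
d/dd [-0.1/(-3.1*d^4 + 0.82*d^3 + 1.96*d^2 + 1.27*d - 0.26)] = (-1.24*d^3 + 0.246*d^2 + 0.392*d + 0.127)/(-3.1*d^4 + 0.82*d^3 + 1.96*d^2 + 1.27*d - 0.26)^2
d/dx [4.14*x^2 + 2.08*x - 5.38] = 8.28*x + 2.08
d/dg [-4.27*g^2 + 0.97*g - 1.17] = 0.97 - 8.54*g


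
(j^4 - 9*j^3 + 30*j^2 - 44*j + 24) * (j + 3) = j^5 - 6*j^4 + 3*j^3 + 46*j^2 - 108*j + 72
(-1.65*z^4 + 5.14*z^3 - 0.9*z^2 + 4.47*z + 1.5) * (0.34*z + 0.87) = -0.561*z^5 + 0.3121*z^4 + 4.1658*z^3 + 0.7368*z^2 + 4.3989*z + 1.305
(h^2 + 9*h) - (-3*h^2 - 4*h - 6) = 4*h^2 + 13*h + 6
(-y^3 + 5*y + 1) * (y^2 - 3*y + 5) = -y^5 + 3*y^4 - 14*y^2 + 22*y + 5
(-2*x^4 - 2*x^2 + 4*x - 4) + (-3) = -2*x^4 - 2*x^2 + 4*x - 7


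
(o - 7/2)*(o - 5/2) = o^2 - 6*o + 35/4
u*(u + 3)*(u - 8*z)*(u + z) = u^4 - 7*u^3*z + 3*u^3 - 8*u^2*z^2 - 21*u^2*z - 24*u*z^2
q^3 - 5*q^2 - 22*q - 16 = (q - 8)*(q + 1)*(q + 2)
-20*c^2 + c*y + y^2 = (-4*c + y)*(5*c + y)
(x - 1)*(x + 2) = x^2 + x - 2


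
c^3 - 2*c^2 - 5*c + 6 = (c - 3)*(c - 1)*(c + 2)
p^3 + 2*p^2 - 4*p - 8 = (p - 2)*(p + 2)^2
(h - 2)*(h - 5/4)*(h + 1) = h^3 - 9*h^2/4 - 3*h/4 + 5/2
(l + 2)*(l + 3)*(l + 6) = l^3 + 11*l^2 + 36*l + 36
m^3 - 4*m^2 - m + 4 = (m - 4)*(m - 1)*(m + 1)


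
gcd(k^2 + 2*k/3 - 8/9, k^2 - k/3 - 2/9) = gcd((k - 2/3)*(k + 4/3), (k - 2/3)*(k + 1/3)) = k - 2/3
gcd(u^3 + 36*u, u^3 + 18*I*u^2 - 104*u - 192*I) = u + 6*I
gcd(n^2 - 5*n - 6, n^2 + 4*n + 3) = n + 1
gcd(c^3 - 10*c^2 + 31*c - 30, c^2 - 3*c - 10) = c - 5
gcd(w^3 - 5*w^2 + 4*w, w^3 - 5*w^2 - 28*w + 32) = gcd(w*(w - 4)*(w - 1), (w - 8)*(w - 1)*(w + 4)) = w - 1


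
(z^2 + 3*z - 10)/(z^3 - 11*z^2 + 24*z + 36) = (z^2 + 3*z - 10)/(z^3 - 11*z^2 + 24*z + 36)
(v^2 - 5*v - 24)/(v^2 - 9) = (v - 8)/(v - 3)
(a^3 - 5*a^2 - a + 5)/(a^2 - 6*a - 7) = (a^2 - 6*a + 5)/(a - 7)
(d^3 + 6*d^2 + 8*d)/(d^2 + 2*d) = d + 4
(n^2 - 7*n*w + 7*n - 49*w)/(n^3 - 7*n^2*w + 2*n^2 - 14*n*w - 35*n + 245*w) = 1/(n - 5)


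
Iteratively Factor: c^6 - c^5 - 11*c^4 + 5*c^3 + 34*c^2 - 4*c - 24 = (c + 2)*(c^5 - 3*c^4 - 5*c^3 + 15*c^2 + 4*c - 12) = (c + 2)^2*(c^4 - 5*c^3 + 5*c^2 + 5*c - 6) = (c - 2)*(c + 2)^2*(c^3 - 3*c^2 - c + 3) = (c - 2)*(c + 1)*(c + 2)^2*(c^2 - 4*c + 3) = (c - 2)*(c - 1)*(c + 1)*(c + 2)^2*(c - 3)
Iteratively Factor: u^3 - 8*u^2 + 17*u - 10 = (u - 1)*(u^2 - 7*u + 10) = (u - 2)*(u - 1)*(u - 5)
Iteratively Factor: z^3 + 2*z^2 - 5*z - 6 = (z + 3)*(z^2 - z - 2) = (z - 2)*(z + 3)*(z + 1)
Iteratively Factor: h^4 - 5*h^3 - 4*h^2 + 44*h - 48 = (h - 2)*(h^3 - 3*h^2 - 10*h + 24) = (h - 2)^2*(h^2 - h - 12) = (h - 4)*(h - 2)^2*(h + 3)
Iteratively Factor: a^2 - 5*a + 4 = (a - 4)*(a - 1)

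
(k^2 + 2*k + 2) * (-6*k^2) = -6*k^4 - 12*k^3 - 12*k^2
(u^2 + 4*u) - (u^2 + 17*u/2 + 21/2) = -9*u/2 - 21/2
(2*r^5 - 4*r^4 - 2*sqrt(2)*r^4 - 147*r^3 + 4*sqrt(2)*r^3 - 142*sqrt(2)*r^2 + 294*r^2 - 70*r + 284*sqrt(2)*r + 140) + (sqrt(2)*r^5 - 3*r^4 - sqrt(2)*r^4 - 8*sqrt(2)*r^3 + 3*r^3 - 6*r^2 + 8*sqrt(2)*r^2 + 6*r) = sqrt(2)*r^5 + 2*r^5 - 7*r^4 - 3*sqrt(2)*r^4 - 144*r^3 - 4*sqrt(2)*r^3 - 134*sqrt(2)*r^2 + 288*r^2 - 64*r + 284*sqrt(2)*r + 140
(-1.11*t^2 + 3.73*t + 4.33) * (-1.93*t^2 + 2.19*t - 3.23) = 2.1423*t^4 - 9.6298*t^3 + 3.3971*t^2 - 2.5652*t - 13.9859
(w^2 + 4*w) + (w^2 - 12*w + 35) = 2*w^2 - 8*w + 35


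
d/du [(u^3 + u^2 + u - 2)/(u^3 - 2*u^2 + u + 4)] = 3*(-u^4 + 7*u^2 + 2)/(u^6 - 4*u^5 + 6*u^4 + 4*u^3 - 15*u^2 + 8*u + 16)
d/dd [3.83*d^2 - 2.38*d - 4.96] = 7.66*d - 2.38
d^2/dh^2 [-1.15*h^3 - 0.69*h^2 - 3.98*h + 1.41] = -6.9*h - 1.38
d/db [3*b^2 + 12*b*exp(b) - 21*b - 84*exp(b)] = 12*b*exp(b) + 6*b - 72*exp(b) - 21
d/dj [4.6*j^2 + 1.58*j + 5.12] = 9.2*j + 1.58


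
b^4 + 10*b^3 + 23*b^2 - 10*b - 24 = (b - 1)*(b + 1)*(b + 4)*(b + 6)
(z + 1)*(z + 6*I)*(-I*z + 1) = -I*z^3 + 7*z^2 - I*z^2 + 7*z + 6*I*z + 6*I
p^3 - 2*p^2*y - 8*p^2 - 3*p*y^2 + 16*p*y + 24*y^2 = (p - 8)*(p - 3*y)*(p + y)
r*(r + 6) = r^2 + 6*r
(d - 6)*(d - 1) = d^2 - 7*d + 6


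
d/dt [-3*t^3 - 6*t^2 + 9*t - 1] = -9*t^2 - 12*t + 9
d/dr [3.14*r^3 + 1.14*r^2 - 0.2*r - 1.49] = 9.42*r^2 + 2.28*r - 0.2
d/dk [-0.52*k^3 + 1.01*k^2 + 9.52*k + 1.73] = -1.56*k^2 + 2.02*k + 9.52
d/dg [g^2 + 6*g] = 2*g + 6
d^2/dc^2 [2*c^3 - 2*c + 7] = 12*c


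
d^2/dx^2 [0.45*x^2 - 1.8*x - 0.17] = 0.900000000000000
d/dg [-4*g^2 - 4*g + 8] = -8*g - 4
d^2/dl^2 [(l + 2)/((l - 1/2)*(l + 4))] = 8*(2*l^3 + 12*l^2 + 54*l + 71)/(8*l^6 + 84*l^5 + 246*l^4 + 7*l^3 - 492*l^2 + 336*l - 64)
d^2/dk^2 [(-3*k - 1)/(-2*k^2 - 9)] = 12*(2*k^3 + 2*k^2 - 27*k - 3)/(8*k^6 + 108*k^4 + 486*k^2 + 729)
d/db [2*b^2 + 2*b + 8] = 4*b + 2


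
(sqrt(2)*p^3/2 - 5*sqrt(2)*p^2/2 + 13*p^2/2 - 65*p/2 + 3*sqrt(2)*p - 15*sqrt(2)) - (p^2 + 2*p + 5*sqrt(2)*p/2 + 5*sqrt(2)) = sqrt(2)*p^3/2 - 5*sqrt(2)*p^2/2 + 11*p^2/2 - 69*p/2 + sqrt(2)*p/2 - 20*sqrt(2)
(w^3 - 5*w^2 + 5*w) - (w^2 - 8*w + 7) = w^3 - 6*w^2 + 13*w - 7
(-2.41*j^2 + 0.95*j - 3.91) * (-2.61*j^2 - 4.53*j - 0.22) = 6.2901*j^4 + 8.4378*j^3 + 6.4318*j^2 + 17.5033*j + 0.8602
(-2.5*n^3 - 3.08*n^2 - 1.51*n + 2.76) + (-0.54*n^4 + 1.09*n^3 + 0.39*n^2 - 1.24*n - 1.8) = -0.54*n^4 - 1.41*n^3 - 2.69*n^2 - 2.75*n + 0.96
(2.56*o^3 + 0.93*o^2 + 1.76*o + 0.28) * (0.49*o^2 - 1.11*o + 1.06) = 1.2544*o^5 - 2.3859*o^4 + 2.5437*o^3 - 0.8306*o^2 + 1.5548*o + 0.2968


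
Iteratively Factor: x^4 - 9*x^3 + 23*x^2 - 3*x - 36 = (x + 1)*(x^3 - 10*x^2 + 33*x - 36) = (x - 4)*(x + 1)*(x^2 - 6*x + 9) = (x - 4)*(x - 3)*(x + 1)*(x - 3)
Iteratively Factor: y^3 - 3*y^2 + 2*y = (y)*(y^2 - 3*y + 2) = y*(y - 2)*(y - 1)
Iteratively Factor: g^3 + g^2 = (g)*(g^2 + g) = g*(g + 1)*(g)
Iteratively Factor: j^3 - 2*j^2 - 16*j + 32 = (j + 4)*(j^2 - 6*j + 8) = (j - 4)*(j + 4)*(j - 2)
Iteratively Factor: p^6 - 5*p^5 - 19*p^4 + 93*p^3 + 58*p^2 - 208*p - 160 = (p - 4)*(p^5 - p^4 - 23*p^3 + p^2 + 62*p + 40) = (p - 4)*(p + 1)*(p^4 - 2*p^3 - 21*p^2 + 22*p + 40) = (p - 4)*(p + 1)*(p + 4)*(p^3 - 6*p^2 + 3*p + 10) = (p - 4)*(p + 1)^2*(p + 4)*(p^2 - 7*p + 10) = (p - 5)*(p - 4)*(p + 1)^2*(p + 4)*(p - 2)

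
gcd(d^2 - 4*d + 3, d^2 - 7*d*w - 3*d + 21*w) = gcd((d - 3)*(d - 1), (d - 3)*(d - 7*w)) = d - 3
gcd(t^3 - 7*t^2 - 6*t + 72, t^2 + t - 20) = t - 4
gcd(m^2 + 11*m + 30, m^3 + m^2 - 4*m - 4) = 1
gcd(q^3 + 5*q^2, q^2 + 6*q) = q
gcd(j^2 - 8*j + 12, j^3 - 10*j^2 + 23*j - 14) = j - 2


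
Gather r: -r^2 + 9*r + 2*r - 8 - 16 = -r^2 + 11*r - 24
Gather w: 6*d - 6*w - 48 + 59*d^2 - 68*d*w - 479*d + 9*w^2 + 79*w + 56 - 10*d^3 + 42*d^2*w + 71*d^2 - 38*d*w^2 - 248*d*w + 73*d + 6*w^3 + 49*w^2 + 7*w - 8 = -10*d^3 + 130*d^2 - 400*d + 6*w^3 + w^2*(58 - 38*d) + w*(42*d^2 - 316*d + 80)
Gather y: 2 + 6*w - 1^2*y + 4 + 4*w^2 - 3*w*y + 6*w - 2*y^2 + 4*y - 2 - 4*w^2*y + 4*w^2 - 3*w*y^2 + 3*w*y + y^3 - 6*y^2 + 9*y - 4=8*w^2 + 12*w + y^3 + y^2*(-3*w - 8) + y*(12 - 4*w^2)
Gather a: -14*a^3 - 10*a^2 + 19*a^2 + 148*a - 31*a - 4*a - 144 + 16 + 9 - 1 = -14*a^3 + 9*a^2 + 113*a - 120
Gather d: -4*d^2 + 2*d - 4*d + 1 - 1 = -4*d^2 - 2*d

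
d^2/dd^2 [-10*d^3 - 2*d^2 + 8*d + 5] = -60*d - 4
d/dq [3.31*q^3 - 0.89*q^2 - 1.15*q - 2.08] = 9.93*q^2 - 1.78*q - 1.15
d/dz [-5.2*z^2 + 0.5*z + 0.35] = 0.5 - 10.4*z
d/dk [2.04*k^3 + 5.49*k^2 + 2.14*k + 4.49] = 6.12*k^2 + 10.98*k + 2.14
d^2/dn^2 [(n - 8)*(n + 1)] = 2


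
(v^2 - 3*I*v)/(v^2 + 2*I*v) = (v - 3*I)/(v + 2*I)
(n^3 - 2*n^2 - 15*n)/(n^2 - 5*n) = n + 3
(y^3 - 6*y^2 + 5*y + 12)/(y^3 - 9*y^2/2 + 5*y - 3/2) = 2*(y^2 - 3*y - 4)/(2*y^2 - 3*y + 1)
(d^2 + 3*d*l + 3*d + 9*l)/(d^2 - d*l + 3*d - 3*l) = (d + 3*l)/(d - l)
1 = 1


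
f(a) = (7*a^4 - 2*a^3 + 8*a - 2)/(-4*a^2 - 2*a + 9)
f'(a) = (8*a + 2)*(7*a^4 - 2*a^3 + 8*a - 2)/(-4*a^2 - 2*a + 9)^2 + (28*a^3 - 6*a^2 + 8)/(-4*a^2 - 2*a + 9) = 2*(-28*a^5 - 17*a^4 + 130*a^3 - 11*a^2 - 8*a + 34)/(16*a^4 + 16*a^3 - 68*a^2 - 36*a + 81)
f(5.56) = -50.79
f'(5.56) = -18.08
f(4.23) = -29.87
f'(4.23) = -13.37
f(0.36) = 0.12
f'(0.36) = 1.17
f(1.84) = -9.79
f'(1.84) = 0.19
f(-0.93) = -0.35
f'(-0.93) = -2.41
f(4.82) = -38.38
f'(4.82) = -15.47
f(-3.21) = -30.30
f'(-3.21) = 10.17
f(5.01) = -41.38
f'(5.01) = -16.14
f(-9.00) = -159.30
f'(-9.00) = 32.79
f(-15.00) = -419.28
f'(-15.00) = 53.85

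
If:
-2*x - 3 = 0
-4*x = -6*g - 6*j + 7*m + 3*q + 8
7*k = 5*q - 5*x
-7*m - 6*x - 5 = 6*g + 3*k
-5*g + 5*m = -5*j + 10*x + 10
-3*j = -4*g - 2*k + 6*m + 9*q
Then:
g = 951/2572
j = -739/5144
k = 8895/5144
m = -2503/5144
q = 4737/5144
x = -3/2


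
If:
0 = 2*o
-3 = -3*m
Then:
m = 1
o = 0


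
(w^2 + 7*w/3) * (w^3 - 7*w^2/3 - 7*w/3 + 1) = w^5 - 70*w^3/9 - 40*w^2/9 + 7*w/3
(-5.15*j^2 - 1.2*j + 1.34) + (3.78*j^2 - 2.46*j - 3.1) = -1.37*j^2 - 3.66*j - 1.76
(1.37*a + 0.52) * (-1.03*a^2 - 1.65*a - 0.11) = -1.4111*a^3 - 2.7961*a^2 - 1.0087*a - 0.0572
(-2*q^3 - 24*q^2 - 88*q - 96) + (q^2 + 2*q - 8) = -2*q^3 - 23*q^2 - 86*q - 104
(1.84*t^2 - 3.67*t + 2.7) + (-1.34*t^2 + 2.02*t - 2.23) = 0.5*t^2 - 1.65*t + 0.47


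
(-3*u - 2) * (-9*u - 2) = 27*u^2 + 24*u + 4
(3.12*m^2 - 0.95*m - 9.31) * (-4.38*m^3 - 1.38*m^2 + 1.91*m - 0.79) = -13.6656*m^5 - 0.144600000000001*m^4 + 48.048*m^3 + 8.5685*m^2 - 17.0316*m + 7.3549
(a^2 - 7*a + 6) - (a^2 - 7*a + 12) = -6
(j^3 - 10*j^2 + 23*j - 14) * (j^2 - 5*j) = j^5 - 15*j^4 + 73*j^3 - 129*j^2 + 70*j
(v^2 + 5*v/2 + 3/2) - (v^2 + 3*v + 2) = -v/2 - 1/2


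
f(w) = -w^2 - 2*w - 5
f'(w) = -2*w - 2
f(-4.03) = -13.18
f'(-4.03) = 6.06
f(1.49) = -10.20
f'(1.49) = -4.98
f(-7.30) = -43.69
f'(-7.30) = 12.60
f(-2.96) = -7.84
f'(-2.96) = 3.92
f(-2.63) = -6.66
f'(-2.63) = 3.26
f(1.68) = -11.18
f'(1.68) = -5.36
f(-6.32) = -32.30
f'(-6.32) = 10.64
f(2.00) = -13.00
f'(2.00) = -6.00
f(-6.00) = -29.00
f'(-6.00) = 10.00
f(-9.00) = -68.00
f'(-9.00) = 16.00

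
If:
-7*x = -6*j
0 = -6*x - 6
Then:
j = -7/6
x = -1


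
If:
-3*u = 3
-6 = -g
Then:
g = 6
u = -1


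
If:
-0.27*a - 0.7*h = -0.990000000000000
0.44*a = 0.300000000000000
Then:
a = 0.68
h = 1.15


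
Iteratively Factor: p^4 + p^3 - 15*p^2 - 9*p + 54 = (p + 3)*(p^3 - 2*p^2 - 9*p + 18) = (p - 2)*(p + 3)*(p^2 - 9) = (p - 3)*(p - 2)*(p + 3)*(p + 3)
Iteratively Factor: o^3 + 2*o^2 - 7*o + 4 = (o - 1)*(o^2 + 3*o - 4) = (o - 1)^2*(o + 4)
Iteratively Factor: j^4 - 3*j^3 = (j)*(j^3 - 3*j^2) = j^2*(j^2 - 3*j) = j^3*(j - 3)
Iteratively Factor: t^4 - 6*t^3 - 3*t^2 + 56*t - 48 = (t - 4)*(t^3 - 2*t^2 - 11*t + 12) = (t - 4)^2*(t^2 + 2*t - 3) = (t - 4)^2*(t + 3)*(t - 1)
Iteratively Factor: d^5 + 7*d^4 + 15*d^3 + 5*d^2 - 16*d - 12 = (d + 1)*(d^4 + 6*d^3 + 9*d^2 - 4*d - 12) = (d + 1)*(d + 2)*(d^3 + 4*d^2 + d - 6) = (d - 1)*(d + 1)*(d + 2)*(d^2 + 5*d + 6) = (d - 1)*(d + 1)*(d + 2)*(d + 3)*(d + 2)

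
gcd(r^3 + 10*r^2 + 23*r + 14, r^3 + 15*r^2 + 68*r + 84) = r^2 + 9*r + 14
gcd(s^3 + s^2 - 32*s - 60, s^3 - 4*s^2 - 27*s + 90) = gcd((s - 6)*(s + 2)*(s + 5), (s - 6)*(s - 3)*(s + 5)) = s^2 - s - 30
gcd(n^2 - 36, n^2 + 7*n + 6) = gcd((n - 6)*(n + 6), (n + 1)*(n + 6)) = n + 6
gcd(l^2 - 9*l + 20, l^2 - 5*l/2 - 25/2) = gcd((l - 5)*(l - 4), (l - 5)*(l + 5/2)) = l - 5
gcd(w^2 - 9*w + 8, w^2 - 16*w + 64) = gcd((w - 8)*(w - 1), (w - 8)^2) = w - 8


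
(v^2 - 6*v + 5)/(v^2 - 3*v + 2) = (v - 5)/(v - 2)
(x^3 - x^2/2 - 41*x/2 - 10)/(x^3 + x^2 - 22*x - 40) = (x + 1/2)/(x + 2)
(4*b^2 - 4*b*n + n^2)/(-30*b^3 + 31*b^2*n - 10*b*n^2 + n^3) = (-2*b + n)/(15*b^2 - 8*b*n + n^2)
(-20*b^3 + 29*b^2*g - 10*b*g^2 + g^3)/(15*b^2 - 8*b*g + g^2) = (-4*b^2 + 5*b*g - g^2)/(3*b - g)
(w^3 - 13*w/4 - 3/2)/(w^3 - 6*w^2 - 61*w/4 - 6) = (w - 2)/(w - 8)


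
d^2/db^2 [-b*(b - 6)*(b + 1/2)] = 11 - 6*b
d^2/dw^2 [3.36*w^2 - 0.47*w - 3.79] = 6.72000000000000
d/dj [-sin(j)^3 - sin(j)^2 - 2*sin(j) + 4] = (-2*sin(j) + 3*cos(j)^2 - 5)*cos(j)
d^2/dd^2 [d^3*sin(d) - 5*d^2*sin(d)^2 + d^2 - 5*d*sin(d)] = -d^3*sin(d) + 6*d^2*cos(d) - 10*d^2*cos(2*d) + 11*d*sin(d) - 20*d*sin(2*d) - 10*cos(d) + 5*cos(2*d) - 3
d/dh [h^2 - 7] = 2*h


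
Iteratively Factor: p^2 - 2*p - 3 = (p + 1)*(p - 3)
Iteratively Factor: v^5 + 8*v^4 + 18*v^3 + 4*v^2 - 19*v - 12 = (v + 1)*(v^4 + 7*v^3 + 11*v^2 - 7*v - 12) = (v + 1)^2*(v^3 + 6*v^2 + 5*v - 12) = (v - 1)*(v + 1)^2*(v^2 + 7*v + 12) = (v - 1)*(v + 1)^2*(v + 4)*(v + 3)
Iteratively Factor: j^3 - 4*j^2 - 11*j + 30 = (j - 5)*(j^2 + j - 6) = (j - 5)*(j - 2)*(j + 3)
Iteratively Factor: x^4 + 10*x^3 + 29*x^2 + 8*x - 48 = (x + 4)*(x^3 + 6*x^2 + 5*x - 12) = (x - 1)*(x + 4)*(x^2 + 7*x + 12) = (x - 1)*(x + 4)^2*(x + 3)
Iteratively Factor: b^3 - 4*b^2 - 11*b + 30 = (b - 2)*(b^2 - 2*b - 15) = (b - 2)*(b + 3)*(b - 5)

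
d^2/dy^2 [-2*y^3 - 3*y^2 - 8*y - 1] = -12*y - 6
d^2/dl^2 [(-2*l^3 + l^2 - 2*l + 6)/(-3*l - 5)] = 2*(18*l^3 + 90*l^2 + 150*l - 109)/(27*l^3 + 135*l^2 + 225*l + 125)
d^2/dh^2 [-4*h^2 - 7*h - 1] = -8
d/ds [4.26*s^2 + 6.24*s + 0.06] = 8.52*s + 6.24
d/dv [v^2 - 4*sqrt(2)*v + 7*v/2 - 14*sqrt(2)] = 2*v - 4*sqrt(2) + 7/2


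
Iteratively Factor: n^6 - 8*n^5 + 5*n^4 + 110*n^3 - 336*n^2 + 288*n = (n - 3)*(n^5 - 5*n^4 - 10*n^3 + 80*n^2 - 96*n) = (n - 3)*(n + 4)*(n^4 - 9*n^3 + 26*n^2 - 24*n) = (n - 3)^2*(n + 4)*(n^3 - 6*n^2 + 8*n) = n*(n - 3)^2*(n + 4)*(n^2 - 6*n + 8) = n*(n - 4)*(n - 3)^2*(n + 4)*(n - 2)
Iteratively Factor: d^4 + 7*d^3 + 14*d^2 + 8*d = (d + 1)*(d^3 + 6*d^2 + 8*d) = d*(d + 1)*(d^2 + 6*d + 8) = d*(d + 1)*(d + 2)*(d + 4)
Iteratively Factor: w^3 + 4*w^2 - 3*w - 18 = (w + 3)*(w^2 + w - 6) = (w - 2)*(w + 3)*(w + 3)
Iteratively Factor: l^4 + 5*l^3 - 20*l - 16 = (l + 2)*(l^3 + 3*l^2 - 6*l - 8) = (l + 2)*(l + 4)*(l^2 - l - 2) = (l + 1)*(l + 2)*(l + 4)*(l - 2)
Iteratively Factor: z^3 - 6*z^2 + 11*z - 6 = (z - 1)*(z^2 - 5*z + 6) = (z - 2)*(z - 1)*(z - 3)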